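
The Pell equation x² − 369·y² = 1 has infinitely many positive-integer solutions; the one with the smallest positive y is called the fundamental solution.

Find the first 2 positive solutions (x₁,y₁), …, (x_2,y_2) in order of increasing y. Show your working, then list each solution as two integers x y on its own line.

8396801 437120
141012534067201 7340819306240

d=369: √d = [19; 4,1,3,2,7,4,7,2,3,1,4,38] (ℓ=12, even), read p_11/q_11
k=0  a_k=19  p_k/q_k = 19/1
…
k=3  a_k=3  p_k/q_k = 365/19
…
k=5  a_k=7  p_k/q_k = 6147/320
k=6  a_k=4  p_k/q_k = 25414/1323
k=7  a_k=7  p_k/q_k = 184045/9581
k=8  a_k=2  p_k/q_k = 393504/20485
k=9  a_k=3  p_k/q_k = 1364557/71036
k=10  a_k=1  p_k/q_k = 1758061/91521
k=11  a_k=4  p_k/q_k = 8396801/437120
→ (8396801, 437120).  Check: 8396801²=70506267033601, 369·437120²=70506267033600, difference 1.
k=2:  x_2 = 8396801·8396801+369·437120·437120 = 141012534067201,  y_2 = 8396801·437120+437120·8396801 = 7340819306240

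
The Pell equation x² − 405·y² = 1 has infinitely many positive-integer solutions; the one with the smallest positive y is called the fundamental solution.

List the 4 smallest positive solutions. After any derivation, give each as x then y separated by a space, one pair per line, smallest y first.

√405 = [20; 8,40, …], period ℓ=2 (even) → k=1
k=0  a_k=20  p_k/q_k = 20/1
k=1  a_k=8  p_k/q_k = 161/8
→ (161, 8).  Check: 161²=25921, 405·8²=25920, difference 1.
(161+8√405)^2 = 51841 + 2576√405
(161+8√405)^3 = 16692641 + 829464√405
(161+8√405)^4 = 5374978561 + 267084832√405

161 8
51841 2576
16692641 829464
5374978561 267084832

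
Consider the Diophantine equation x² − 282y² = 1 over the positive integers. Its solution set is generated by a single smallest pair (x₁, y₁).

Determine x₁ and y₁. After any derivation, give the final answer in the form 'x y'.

[16; 1,3,1,4,1,3,1,32] for √282; ℓ=8 ⇒ convergent index 7
step 0: (16, 1)  from 16·(1,0) + (0,1)
step 1: (17, 1)  from 1·(16,1) + (1,0)
step 2: (67, 4)  from 3·(17,1) + (16,1)
…
step 4: (403, 24)  from 4·(84,5) + (67,4)
step 5: (487, 29)  from 1·(403,24) + (84,5)
step 6: (1864, 111)  from 3·(487,29) + (403,24)
step 7: (2351, 140)  from 1·(1864,111) + (487,29)
→ (2351, 140).  Check: 2351²=5527201, 282·140²=5527200, difference 1.

2351 140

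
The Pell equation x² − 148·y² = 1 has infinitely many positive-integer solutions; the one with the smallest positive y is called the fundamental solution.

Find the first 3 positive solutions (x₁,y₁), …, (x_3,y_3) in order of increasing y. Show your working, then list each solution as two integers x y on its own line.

d=148: √d = [12; 6,24] (ℓ=2, even), read p_1/q_1
step 0: (12, 1)  from 12·(1,0) + (0,1)
step 1: (73, 6)  from 6·(12,1) + (1,0)
fundamental: x₁=73, y₁=6  (since 5329 − 148·36 = 1)
n=2: (73,6)∘(73,6) = (73·73+148·6·6, 73·6+6·73) = (10657,876)
n=3: (10657,876)∘(73,6) = (73·10657+148·6·876, 73·876+6·10657) = (1555849,127890)

73 6
10657 876
1555849 127890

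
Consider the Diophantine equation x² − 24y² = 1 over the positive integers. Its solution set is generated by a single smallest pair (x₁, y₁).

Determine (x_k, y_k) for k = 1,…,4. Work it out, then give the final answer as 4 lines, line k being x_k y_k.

5 1
49 10
485 99
4801 980

√24 = [4; 1,8, …], period ℓ=2 (even) → k=1
i=0: a=4 ⇒ p=4, q=1
i=1: a=1 ⇒ p=5, q=1
→ (5, 1).  Check: 5²=25, 24·1²=24, difference 1.
n=2: (5,1)∘(5,1) = (5·5+24·1·1, 5·1+1·5) = (49,10)
n=3: (49,10)∘(5,1) = (5·49+24·1·10, 5·10+1·49) = (485,99)
n=4: (485,99)∘(5,1) = (5·485+24·1·99, 5·99+1·485) = (4801,980)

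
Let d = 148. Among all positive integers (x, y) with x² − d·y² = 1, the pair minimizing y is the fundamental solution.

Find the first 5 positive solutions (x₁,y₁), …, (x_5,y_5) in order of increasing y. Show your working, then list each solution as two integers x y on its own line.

73 6
10657 876
1555849 127890
227143297 18671064
33161365513 2725847454

√148 = [12; 6,24, …], period ℓ=2 (even) → k=1
a_0=12:  p_0=12·1+0=12,  q_0=12·0+1=1
a_1=6:  p_1=6·12+1=73,  q_1=6·1+0=6
→ (73, 6).  Check: 73²=5329, 148·6²=5328, difference 1.
(73+6√148)^2 = 10657 + 876√148
(73+6√148)^3 = 1555849 + 127890√148
(73+6√148)^4 = 227143297 + 18671064√148
(73+6√148)^5 = 33161365513 + 2725847454√148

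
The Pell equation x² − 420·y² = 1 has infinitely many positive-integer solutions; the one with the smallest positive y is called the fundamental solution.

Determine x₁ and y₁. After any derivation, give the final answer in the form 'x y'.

41 2

d=420: √d = [20; 2,40] (ℓ=2, even), read p_1/q_1
a_0=20:  p_0=20·1+0=20,  q_0=20·0+1=1
a_1=2:  p_1=2·20+1=41,  q_1=2·1+0=2
fundamental: x₁=41, y₁=2  (since 1681 − 420·4 = 1)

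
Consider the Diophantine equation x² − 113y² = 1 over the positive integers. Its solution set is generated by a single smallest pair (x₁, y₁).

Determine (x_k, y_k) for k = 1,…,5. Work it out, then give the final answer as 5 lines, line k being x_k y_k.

1204353 113296
2900932297217 272896754976
6987493029899166849 657328051091107760
16830816386073401651890177 1583310020631184911403584
40540488414026331506287881514113 3813728346553801555156190094544

√113 → a₀=10, period (1,1,1,2,2,1,1,1,20); ℓ=9 odd so k=17
i=0: a=10 ⇒ p=10, q=1
…
i=3: a=1 ⇒ p=32, q=3
i=4: a=2 ⇒ p=85, q=8
i=5: a=2 ⇒ p=202, q=19
i=6: a=1 ⇒ p=287, q=27
…
i=8: a=1 ⇒ p=776, q=73
…
i=10: a=1 ⇒ p=16785, q=1579
…
i=12: a=1 ⇒ p=49579, q=4664
i=13: a=2 ⇒ p=131952, q=12413
…
i=15: a=1 ⇒ p=445435, q=41903
i=16: a=1 ⇒ p=758918, q=71393
i=17: a=1 ⇒ p=1204353, q=113296
fundamental: x₁=1204353, y₁=113296  (since 1450466148609 − 113·12835983616 = 1)
(1204353+113296√113)^2 = 2900932297217 + 272896754976√113
(1204353+113296√113)^3 = 6987493029899166849 + 657328051091107760√113
(1204353+113296√113)^4 = 16830816386073401651890177 + 1583310020631184911403584√113
(1204353+113296√113)^5 = 40540488414026331506287881514113 + 3813728346553801555156190094544√113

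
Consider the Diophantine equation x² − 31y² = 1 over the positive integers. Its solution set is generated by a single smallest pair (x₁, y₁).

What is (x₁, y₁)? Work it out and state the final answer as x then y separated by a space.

1520 273

[5; 1,1,3,5,3,1,1,10] for √31; ℓ=8 ⇒ convergent index 7
i=0: a=5 ⇒ p=5, q=1
i=1: a=1 ⇒ p=6, q=1
i=2: a=1 ⇒ p=11, q=2
…
i=4: a=5 ⇒ p=206, q=37
i=5: a=3 ⇒ p=657, q=118
i=6: a=1 ⇒ p=863, q=155
i=7: a=1 ⇒ p=1520, q=273
fundamental: x₁=1520, y₁=273  (since 2310400 − 31·74529 = 1)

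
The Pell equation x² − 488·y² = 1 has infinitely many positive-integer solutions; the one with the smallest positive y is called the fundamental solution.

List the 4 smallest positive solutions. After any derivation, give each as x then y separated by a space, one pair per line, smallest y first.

√488 → a₀=22, period (11,44); ℓ=2 even so k=1
step 0: (22, 1)  from 22·(1,0) + (0,1)
step 1: (243, 11)  from 11·(22,1) + (1,0)
(x₁, y₁) = (243, 11);  243² − 488·11² = 1 ✓
k=2:  x_2 = 243·243+488·11·11 = 118097,  y_2 = 243·11+11·243 = 5346
k=3:  x_3 = 243·118097+488·11·5346 = 57394899,  y_3 = 243·5346+11·118097 = 2598145
k=4:  x_4 = 243·57394899+488·11·2598145 = 27893802817,  y_4 = 243·2598145+11·57394899 = 1262693124

243 11
118097 5346
57394899 2598145
27893802817 1262693124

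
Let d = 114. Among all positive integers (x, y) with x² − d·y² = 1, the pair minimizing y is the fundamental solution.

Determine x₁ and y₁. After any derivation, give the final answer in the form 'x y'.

√114 = [10; 1,2,10,2,1,20, …], period ℓ=6 (even) → k=5
k=0  a_k=10  p_k/q_k = 10/1
k=1  a_k=1  p_k/q_k = 11/1
…
k=3  a_k=10  p_k/q_k = 331/31
k=4  a_k=2  p_k/q_k = 694/65
k=5  a_k=1  p_k/q_k = 1025/96
→ (1025, 96).  Check: 1025²=1050625, 114·96²=1050624, difference 1.

1025 96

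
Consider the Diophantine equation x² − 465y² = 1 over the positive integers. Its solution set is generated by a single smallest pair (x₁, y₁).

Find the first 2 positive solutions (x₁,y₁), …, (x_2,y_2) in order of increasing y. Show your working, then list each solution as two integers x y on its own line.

d=465: √d = [21; 1,1,3,2,2,2,3,1,1,42] (ℓ=10, even), read p_9/q_9
i=0: a=21 ⇒ p=21, q=1
i=1: a=1 ⇒ p=22, q=1
…
i=3: a=3 ⇒ p=151, q=7
i=4: a=2 ⇒ p=345, q=16
…
i=6: a=2 ⇒ p=2027, q=94
i=7: a=3 ⇒ p=6922, q=321
i=8: a=1 ⇒ p=8949, q=415
i=9: a=1 ⇒ p=15871, q=736
fundamental: x₁=15871, y₁=736  (since 251888641 − 465·541696 = 1)
(15871+736√465)^2 = 503777281 + 23362112√465

15871 736
503777281 23362112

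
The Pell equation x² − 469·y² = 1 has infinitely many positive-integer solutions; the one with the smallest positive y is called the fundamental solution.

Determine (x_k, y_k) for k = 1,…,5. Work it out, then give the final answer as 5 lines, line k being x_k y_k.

√469 = [21; 1,1,1,10,6,10,1,1,1,42, …], period ℓ=10 (even) → k=9
i=0: a=21 ⇒ p=21, q=1
i=1: a=1 ⇒ p=22, q=1
i=2: a=1 ⇒ p=43, q=2
…
i=8: a=1 ⇒ p=90069, q=4159
i=9: a=1 ⇒ p=137215, q=6336
→ (137215, 6336).  Check: 137215²=18827956225, 469·6336²=18827956224, difference 1.
(x_2, y_2) = (137215·137215 + 469·6336·6336, 137215·6336 + 6336·137215) = (37655912449, 1738788480)
(x_3, y_3) = (137215·37655912449 + 469·6336·1738788480, 137215·1738788480 + 6336·37655912449) = (10333912053241855, 477175722560064)
(x_4, y_4) = (137215·10333912053241855 + 469·6336·477175722560064, 137215·477175722560064 + 6336·10333912053241855) = (2835935484733506355201, 130951333540419575040)
(x_5, y_5) = (137215·2835935484733506355201 + 469·6336·130951333540419575040, 137215·130951333540419575040 + 6336·2835935484733506355201) = (778265775065082237004568575, 35936974463020168255667136)

137215 6336
37655912449 1738788480
10333912053241855 477175722560064
2835935484733506355201 130951333540419575040
778265775065082237004568575 35936974463020168255667136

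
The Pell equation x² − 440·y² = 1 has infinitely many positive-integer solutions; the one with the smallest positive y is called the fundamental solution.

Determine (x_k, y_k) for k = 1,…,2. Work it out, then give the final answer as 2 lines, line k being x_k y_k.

√440 → a₀=20, period (1,40); ℓ=2 even so k=1
i=0: a=20 ⇒ p=20, q=1
i=1: a=1 ⇒ p=21, q=1
→ (21, 1).  Check: 21²=441, 440·1²=440, difference 1.
n=2: (21,1)∘(21,1) = (21·21+440·1·1, 21·1+1·21) = (881,42)

21 1
881 42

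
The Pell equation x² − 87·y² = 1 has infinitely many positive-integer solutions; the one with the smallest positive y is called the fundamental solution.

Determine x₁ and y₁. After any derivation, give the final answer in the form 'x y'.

[9; 3,18] for √87; ℓ=2 ⇒ convergent index 1
i=0: a=9 ⇒ p=9, q=1
i=1: a=3 ⇒ p=28, q=3
→ (28, 3).  Check: 28²=784, 87·3²=783, difference 1.

28 3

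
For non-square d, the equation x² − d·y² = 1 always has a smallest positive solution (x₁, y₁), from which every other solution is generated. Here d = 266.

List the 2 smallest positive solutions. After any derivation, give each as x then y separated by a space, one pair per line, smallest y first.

[16; 3,4,3,32] for √266; ℓ=4 ⇒ convergent index 3
a_0=16:  p_0=16·1+0=16,  q_0=16·0+1=1
…
a_2=4:  p_2=4·49+16=212,  q_2=4·3+1=13
a_3=3:  p_3=3·212+49=685,  q_3=3·13+3=42
(x₁, y₁) = (685, 42);  685² − 266·42² = 1 ✓
k=2:  x_2 = 685·685+266·42·42 = 938449,  y_2 = 685·42+42·685 = 57540

685 42
938449 57540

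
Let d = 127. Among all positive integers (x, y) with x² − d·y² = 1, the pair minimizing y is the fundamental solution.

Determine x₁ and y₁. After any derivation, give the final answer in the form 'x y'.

√127 = [11; 3,1,2,2,7,11,7,2,2,1,3,22, …], period ℓ=12 (even) → k=11
i=0: a=11 ⇒ p=11, q=1
i=1: a=3 ⇒ p=34, q=3
…
i=3: a=2 ⇒ p=124, q=11
i=4: a=2 ⇒ p=293, q=26
…
i=6: a=11 ⇒ p=24218, q=2149
i=7: a=7 ⇒ p=171701, q=15236
i=8: a=2 ⇒ p=367620, q=32621
…
i=10: a=1 ⇒ p=1274561, q=113099
i=11: a=3 ⇒ p=4730624, q=419775
→ (4730624, 419775).  Check: 4730624²=22378803429376, 127·419775²=22378803429375, difference 1.

4730624 419775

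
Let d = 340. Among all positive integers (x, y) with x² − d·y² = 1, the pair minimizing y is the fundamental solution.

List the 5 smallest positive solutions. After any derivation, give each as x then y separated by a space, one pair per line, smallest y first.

√340 = [18; 2,3,1,1,1,…,3,2,36, …], period ℓ=14 (even) → k=13
a_0=18:  p_0=18·1+0=18,  q_0=18·0+1=1
a_1=2:  p_1=2·18+1=37,  q_1=2·1+0=2
…
a_3=1:  p_3=1·129+37=166,  q_3=1·7+2=9
a_4=1:  p_4=1·166+129=295,  q_4=1·9+7=16
…
a_6=1:  p_6=1·461+295=756,  q_6=1·25+16=41
a_7=8:  p_7=8·756+461=6509,  q_7=8·41+25=353
a_8=1:  p_8=1·6509+756=7265,  q_8=1·353+41=394
a_9=1:  p_9=1·7265+6509=13774,  q_9=1·394+353=747
a_10=1:  p_10=1·13774+7265=21039,  q_10=1·747+394=1141
…
a_12=3:  p_12=3·34813+21039=125478,  q_12=3·1888+1141=6805
a_13=2:  p_13=2·125478+34813=285769,  q_13=2·6805+1888=15498
(x₁, y₁) = (285769, 15498);  285769² − 340·15498² = 1 ✓
(x_2, y_2) = (285769·285769 + 340·15498·15498, 285769·15498 + 15498·285769) = (163327842721, 8857695924)
(x_3, y_3) = (285769·163327842721 + 340·15498·8857695924, 285769·8857695924 + 15498·163327842721) = (93348068572789129, 5062509812995614)
(x_4, y_4) = (285769·93348068572789129 + 340·15498·5062509812995614, 285769·5062509812995614 + 15498·93348068572789129) = (53351968415791425367681, 2893416733491029538408)
(x_5, y_5) = (285769·53351968415791425367681 + 340·15498·2893416733491029538408, 285769·2893416733491029538408 + 15498·53351968415791425367681) = (30492677324331251603220874249, 1653697613020933530509635890)

285769 15498
163327842721 8857695924
93348068572789129 5062509812995614
53351968415791425367681 2893416733491029538408
30492677324331251603220874249 1653697613020933530509635890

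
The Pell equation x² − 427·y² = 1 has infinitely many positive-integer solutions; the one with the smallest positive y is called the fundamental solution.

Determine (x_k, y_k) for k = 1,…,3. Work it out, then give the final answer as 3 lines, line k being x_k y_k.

d=427: √d = [20; 1,1,1,40] (ℓ=4, even), read p_3/q_3
i=0: a=20 ⇒ p=20, q=1
…
i=2: a=1 ⇒ p=41, q=2
i=3: a=1 ⇒ p=62, q=3
fundamental: x₁=62, y₁=3  (since 3844 − 427·9 = 1)
(62+3√427)^2 = 7687 + 372√427
(62+3√427)^3 = 953126 + 46125√427

62 3
7687 372
953126 46125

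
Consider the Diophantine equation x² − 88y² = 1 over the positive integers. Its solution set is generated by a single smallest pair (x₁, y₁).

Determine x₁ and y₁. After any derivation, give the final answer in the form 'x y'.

d=88: √d = [9; 2,1,1,1,2,18] (ℓ=6, even), read p_5/q_5
step 0: (9, 1)  from 9·(1,0) + (0,1)
…
step 2: (28, 3)  from 1·(19,2) + (9,1)
…
step 4: (75, 8)  from 1·(47,5) + (28,3)
step 5: (197, 21)  from 2·(75,8) + (47,5)
fundamental: x₁=197, y₁=21  (since 38809 − 88·441 = 1)

197 21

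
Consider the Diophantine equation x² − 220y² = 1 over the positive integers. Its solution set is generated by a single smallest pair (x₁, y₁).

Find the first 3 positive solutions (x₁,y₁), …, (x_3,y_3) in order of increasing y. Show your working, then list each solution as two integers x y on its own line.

89 6
15841 1068
2819609 190098

[14; 1,4,1,28] for √220; ℓ=4 ⇒ convergent index 3
k=0  a_k=14  p_k/q_k = 14/1
…
k=2  a_k=4  p_k/q_k = 74/5
k=3  a_k=1  p_k/q_k = 89/6
(x₁, y₁) = (89, 6);  89² − 220·6² = 1 ✓
k=2:  x_2 = 89·89+220·6·6 = 15841,  y_2 = 89·6+6·89 = 1068
k=3:  x_3 = 89·15841+220·6·1068 = 2819609,  y_3 = 89·1068+6·15841 = 190098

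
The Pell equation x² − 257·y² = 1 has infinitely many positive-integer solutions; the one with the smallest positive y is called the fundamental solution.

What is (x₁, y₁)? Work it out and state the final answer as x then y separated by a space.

513 32

√257 → a₀=16, period (32); ℓ=1 odd so k=1
k=0  a_k=16  p_k/q_k = 16/1
k=1  a_k=32  p_k/q_k = 513/32
(x₁, y₁) = (513, 32);  513² − 257·32² = 1 ✓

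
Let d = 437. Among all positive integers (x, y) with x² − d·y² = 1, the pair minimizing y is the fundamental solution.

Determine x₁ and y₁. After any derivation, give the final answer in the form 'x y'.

√437 = [20; 1,9,2,9,1,40, …], period ℓ=6 (even) → k=5
k=0  a_k=20  p_k/q_k = 20/1
k=1  a_k=1  p_k/q_k = 21/1
k=2  a_k=9  p_k/q_k = 209/10
…
k=4  a_k=9  p_k/q_k = 4160/199
k=5  a_k=1  p_k/q_k = 4599/220
→ (4599, 220).  Check: 4599²=21150801, 437·220²=21150800, difference 1.

4599 220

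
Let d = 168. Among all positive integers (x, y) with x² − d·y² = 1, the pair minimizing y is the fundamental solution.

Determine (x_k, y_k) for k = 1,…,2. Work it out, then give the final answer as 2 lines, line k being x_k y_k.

[12; 1,24] for √168; ℓ=2 ⇒ convergent index 1
i=0: a=12 ⇒ p=12, q=1
i=1: a=1 ⇒ p=13, q=1
fundamental: x₁=13, y₁=1  (since 169 − 168·1 = 1)
(x_2, y_2) = (13·13 + 168·1·1, 13·1 + 1·13) = (337, 26)

13 1
337 26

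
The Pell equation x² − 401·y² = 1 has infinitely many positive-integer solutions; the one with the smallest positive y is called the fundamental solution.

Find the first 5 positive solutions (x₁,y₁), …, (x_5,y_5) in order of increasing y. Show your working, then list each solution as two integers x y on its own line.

801 40
1283201 64080
2055687201 102656120
3293209612801 164455040160
5275719744020001 263456871680200

√401 → a₀=20, period (40); ℓ=1 odd so k=1
a_0=20:  p_0=20·1+0=20,  q_0=20·0+1=1
a_1=40:  p_1=40·20+1=801,  q_1=40·1+0=40
→ (801, 40).  Check: 801²=641601, 401·40²=641600, difference 1.
(x_2, y_2) = (801·801 + 401·40·40, 801·40 + 40·801) = (1283201, 64080)
(x_3, y_3) = (801·1283201 + 401·40·64080, 801·64080 + 40·1283201) = (2055687201, 102656120)
(x_4, y_4) = (801·2055687201 + 401·40·102656120, 801·102656120 + 40·2055687201) = (3293209612801, 164455040160)
(x_5, y_5) = (801·3293209612801 + 401·40·164455040160, 801·164455040160 + 40·3293209612801) = (5275719744020001, 263456871680200)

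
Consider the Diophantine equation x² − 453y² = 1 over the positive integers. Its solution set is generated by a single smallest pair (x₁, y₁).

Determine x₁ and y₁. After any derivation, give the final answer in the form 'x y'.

[21; 3,1,1,10,14,10,1,1,3,42] for √453; ℓ=10 ⇒ convergent index 9
a_0=21:  p_0=21·1+0=21,  q_0=21·0+1=1
a_1=3:  p_1=3·21+1=64,  q_1=3·1+0=3
a_2=1:  p_2=1·64+21=85,  q_2=1·3+1=4
a_3=1:  p_3=1·85+64=149,  q_3=1·4+3=7
a_4=10:  p_4=10·149+85=1575,  q_4=10·7+4=74
…
a_6=10:  p_6=10·22199+1575=223565,  q_6=10·1043+74=10504
a_7=1:  p_7=1·223565+22199=245764,  q_7=1·10504+1043=11547
a_8=1:  p_8=1·245764+223565=469329,  q_8=1·11547+10504=22051
a_9=3:  p_9=3·469329+245764=1653751,  q_9=3·22051+11547=77700
→ (1653751, 77700).  Check: 1653751²=2734892370001, 453·77700²=2734892370000, difference 1.

1653751 77700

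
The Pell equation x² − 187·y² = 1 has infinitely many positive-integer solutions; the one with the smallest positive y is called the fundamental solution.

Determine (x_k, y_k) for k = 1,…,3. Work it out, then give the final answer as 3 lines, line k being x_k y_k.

√187 = [13; 1,2,13,2,1,26, …], period ℓ=6 (even) → k=5
k=0  a_k=13  p_k/q_k = 13/1
k=1  a_k=1  p_k/q_k = 14/1
…
k=4  a_k=2  p_k/q_k = 1135/83
k=5  a_k=1  p_k/q_k = 1682/123
fundamental: x₁=1682, y₁=123  (since 2829124 − 187·15129 = 1)
n=2: (1682,123)∘(1682,123) = (1682·1682+187·123·123, 1682·123+123·1682) = (5658247,413772)
n=3: (5658247,413772)∘(1682,123) = (1682·5658247+187·123·413772, 1682·413772+123·5658247) = (19034341226,1391928885)

1682 123
5658247 413772
19034341226 1391928885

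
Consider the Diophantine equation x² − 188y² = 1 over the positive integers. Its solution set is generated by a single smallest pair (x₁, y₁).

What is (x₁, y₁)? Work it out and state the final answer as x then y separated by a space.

√188 → a₀=13, period (1,2,2,6,2,2,1,26); ℓ=8 even so k=7
step 0: (13, 1)  from 13·(1,0) + (0,1)
step 1: (14, 1)  from 1·(13,1) + (1,0)
…
step 4: (617, 45)  from 6·(96,7) + (41,3)
…
step 6: (3277, 239)  from 2·(1330,97) + (617,45)
step 7: (4607, 336)  from 1·(3277,239) + (1330,97)
→ (4607, 336).  Check: 4607²=21224449, 188·336²=21224448, difference 1.

4607 336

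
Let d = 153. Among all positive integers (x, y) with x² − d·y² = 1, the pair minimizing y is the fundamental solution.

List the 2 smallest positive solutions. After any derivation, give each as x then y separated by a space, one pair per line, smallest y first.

2177 176
9478657 766304

√153 = [12; 2,1,2,2,2,1,2,24, …], period ℓ=8 (even) → k=7
k=0  a_k=12  p_k/q_k = 12/1
…
k=6  a_k=1  p_k/q_k = 804/65
k=7  a_k=2  p_k/q_k = 2177/176
→ (2177, 176).  Check: 2177²=4739329, 153·176²=4739328, difference 1.
(2177+176√153)^2 = 9478657 + 766304√153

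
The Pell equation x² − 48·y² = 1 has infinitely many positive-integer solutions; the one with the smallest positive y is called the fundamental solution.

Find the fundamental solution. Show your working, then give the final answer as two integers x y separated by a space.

7 1

√48 = [6; 1,12, …], period ℓ=2 (even) → k=1
a_0=6:  p_0=6·1+0=6,  q_0=6·0+1=1
a_1=1:  p_1=1·6+1=7,  q_1=1·1+0=1
(x₁, y₁) = (7, 1);  7² − 48·1² = 1 ✓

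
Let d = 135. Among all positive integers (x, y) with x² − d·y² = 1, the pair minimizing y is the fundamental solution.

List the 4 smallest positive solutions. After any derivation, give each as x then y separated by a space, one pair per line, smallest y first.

244 21
119071 10248
58106404 5001003
28355806081 2440479216

√135 → a₀=11, period (1,1,1,1,1,1,1,22); ℓ=8 even so k=7
a_0=11:  p_0=11·1+0=11,  q_0=11·0+1=1
…
a_3=1:  p_3=1·23+12=35,  q_3=1·2+1=3
…
a_5=1:  p_5=1·58+35=93,  q_5=1·5+3=8
a_6=1:  p_6=1·93+58=151,  q_6=1·8+5=13
a_7=1:  p_7=1·151+93=244,  q_7=1·13+8=21
fundamental: x₁=244, y₁=21  (since 59536 − 135·441 = 1)
(244+21√135)^2 = 119071 + 10248√135
(244+21√135)^3 = 58106404 + 5001003√135
(244+21√135)^4 = 28355806081 + 2440479216√135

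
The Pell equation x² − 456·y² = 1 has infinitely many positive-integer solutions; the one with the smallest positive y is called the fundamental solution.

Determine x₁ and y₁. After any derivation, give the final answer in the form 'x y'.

1025 48

√456 = [21; 2,1,4,1,2,42, …], period ℓ=6 (even) → k=5
i=0: a=21 ⇒ p=21, q=1
…
i=3: a=4 ⇒ p=299, q=14
i=4: a=1 ⇒ p=363, q=17
i=5: a=2 ⇒ p=1025, q=48
(x₁, y₁) = (1025, 48);  1025² − 456·48² = 1 ✓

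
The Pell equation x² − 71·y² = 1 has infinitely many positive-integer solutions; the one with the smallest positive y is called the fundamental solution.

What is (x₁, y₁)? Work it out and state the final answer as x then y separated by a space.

3480 413

√71 = [8; 2,2,1,7,1,2,2,16, …], period ℓ=8 (even) → k=7
k=0  a_k=8  p_k/q_k = 8/1
k=1  a_k=2  p_k/q_k = 17/2
k=2  a_k=2  p_k/q_k = 42/5
k=3  a_k=1  p_k/q_k = 59/7
…
k=6  a_k=2  p_k/q_k = 1483/176
k=7  a_k=2  p_k/q_k = 3480/413
(x₁, y₁) = (3480, 413);  3480² − 71·413² = 1 ✓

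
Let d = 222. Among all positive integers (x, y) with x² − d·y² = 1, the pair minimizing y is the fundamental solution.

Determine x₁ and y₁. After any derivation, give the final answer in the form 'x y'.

d=222: √d = [14; 1,8,1,28] (ℓ=4, even), read p_3/q_3
a_0=14:  p_0=14·1+0=14,  q_0=14·0+1=1
…
a_2=8:  p_2=8·15+14=134,  q_2=8·1+1=9
a_3=1:  p_3=1·134+15=149,  q_3=1·9+1=10
fundamental: x₁=149, y₁=10  (since 22201 − 222·100 = 1)

149 10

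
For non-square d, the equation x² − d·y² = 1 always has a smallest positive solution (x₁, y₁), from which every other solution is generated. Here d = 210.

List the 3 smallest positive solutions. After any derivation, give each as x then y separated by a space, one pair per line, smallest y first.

29 2
1681 116
97469 6726

√210 = [14; 2,28, …], period ℓ=2 (even) → k=1
a_0=14:  p_0=14·1+0=14,  q_0=14·0+1=1
a_1=2:  p_1=2·14+1=29,  q_1=2·1+0=2
(x₁, y₁) = (29, 2);  29² − 210·2² = 1 ✓
(29+2√210)^2 = 1681 + 116√210
(29+2√210)^3 = 97469 + 6726√210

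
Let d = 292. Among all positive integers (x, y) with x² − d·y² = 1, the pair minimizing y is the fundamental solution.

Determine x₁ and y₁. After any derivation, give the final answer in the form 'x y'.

2281249 133500

d=292: √d = [17; 11,2,1,3,8,3,1,2,11,34] (ℓ=10, even), read p_9/q_9
k=0  a_k=17  p_k/q_k = 17/1
k=1  a_k=11  p_k/q_k = 188/11
…
k=4  a_k=3  p_k/q_k = 2136/125
…
k=6  a_k=3  p_k/q_k = 55143/3227
k=7  a_k=1  p_k/q_k = 72812/4261
k=8  a_k=2  p_k/q_k = 200767/11749
k=9  a_k=11  p_k/q_k = 2281249/133500
fundamental: x₁=2281249, y₁=133500  (since 5204097000001 − 292·17822250000 = 1)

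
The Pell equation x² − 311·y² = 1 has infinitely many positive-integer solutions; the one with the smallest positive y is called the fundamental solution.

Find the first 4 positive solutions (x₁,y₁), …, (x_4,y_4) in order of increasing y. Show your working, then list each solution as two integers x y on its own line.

16883880 957397
570130807708799 32329152120720
19252040283316857636360 1091683049815963029803
650098275797375082487964044801 36863691222253451430108430560

[17; 1,1,1,2,1,…,1,1,34] for √311; ℓ=16 ⇒ convergent index 15
i=0: a=17 ⇒ p=17, q=1
…
i=5: a=1 ⇒ p=194, q=11
i=6: a=6 ⇒ p=1305, q=74
i=7: a=3 ⇒ p=4109, q=233
i=8: a=17 ⇒ p=71158, q=4035
…
i=11: a=1 ⇒ p=1594239, q=90401
…
i=14: a=1 ⇒ p=10724507, q=608131
i=15: a=1 ⇒ p=16883880, q=957397
fundamental: x₁=16883880, y₁=957397  (since 285065403854400 − 311·916609015609 = 1)
k=2:  x_2 = 16883880·16883880+311·957397·957397 = 570130807708799,  y_2 = 16883880·957397+957397·16883880 = 32329152120720
k=3:  x_3 = 16883880·570130807708799+311·957397·32329152120720 = 19252040283316857636360,  y_3 = 16883880·32329152120720+957397·570130807708799 = 1091683049815963029803
k=4:  x_4 = 16883880·19252040283316857636360+311·957397·1091683049815963029803 = 650098275797375082487964044801,  y_4 = 16883880·1091683049815963029803+957397·19252040283316857636360 = 36863691222253451430108430560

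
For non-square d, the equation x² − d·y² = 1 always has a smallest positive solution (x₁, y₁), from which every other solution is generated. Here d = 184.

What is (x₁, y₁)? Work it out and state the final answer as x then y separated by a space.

24335 1794

[13; 1,1,3,2,1,2,1,2,3,1,1,26] for √184; ℓ=12 ⇒ convergent index 11
a_0=13:  p_0=13·1+0=13,  q_0=13·0+1=1
…
a_2=1:  p_2=1·14+13=27,  q_2=1·1+1=2
…
a_5=1:  p_5=1·217+95=312,  q_5=1·16+7=23
…
a_10=1:  p_10=1·10594+3147=13741,  q_10=1·781+232=1013
a_11=1:  p_11=1·13741+10594=24335,  q_11=1·1013+781=1794
→ (24335, 1794).  Check: 24335²=592192225, 184·1794²=592192224, difference 1.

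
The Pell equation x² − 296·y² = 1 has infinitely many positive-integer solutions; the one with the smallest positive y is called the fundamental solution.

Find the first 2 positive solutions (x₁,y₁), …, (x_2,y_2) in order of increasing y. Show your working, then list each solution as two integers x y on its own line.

d=296: √d = [17; 4,1,7,1,4,34] (ℓ=6, even), read p_5/q_5
k=0  a_k=17  p_k/q_k = 17/1
…
k=2  a_k=1  p_k/q_k = 86/5
…
k=4  a_k=1  p_k/q_k = 757/44
k=5  a_k=4  p_k/q_k = 3699/215
(x₁, y₁) = (3699, 215);  3699² − 296·215² = 1 ✓
(x_2, y_2) = (3699·3699 + 296·215·215, 3699·215 + 215·3699) = (27365201, 1590570)

3699 215
27365201 1590570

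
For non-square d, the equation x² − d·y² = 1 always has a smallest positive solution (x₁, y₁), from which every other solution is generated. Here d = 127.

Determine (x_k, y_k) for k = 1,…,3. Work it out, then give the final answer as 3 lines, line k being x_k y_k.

[11; 3,1,2,2,7,11,7,2,2,1,3,22] for √127; ℓ=12 ⇒ convergent index 11
i=0: a=11 ⇒ p=11, q=1
i=1: a=3 ⇒ p=34, q=3
i=2: a=1 ⇒ p=45, q=4
…
i=10: a=1 ⇒ p=1274561, q=113099
i=11: a=3 ⇒ p=4730624, q=419775
(x₁, y₁) = (4730624, 419775);  4730624² − 127·419775² = 1 ✓
k=2:  x_2 = 4730624·4730624+127·419775·419775 = 44757606858751,  y_2 = 4730624·419775+419775·4730624 = 3971595379200
k=3:  x_3 = 4730624·44757606858751+127·419775·3971595379200 = 423462818377139450624,  y_3 = 4730624·3971595379200+419775·44757606858751 = 37576248838264821825

4730624 419775
44757606858751 3971595379200
423462818377139450624 37576248838264821825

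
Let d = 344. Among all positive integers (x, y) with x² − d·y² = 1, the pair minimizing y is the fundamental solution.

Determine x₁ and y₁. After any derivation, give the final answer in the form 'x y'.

√344 → a₀=18, period (1,1,4,1,3,1,4,1,1,36); ℓ=10 even so k=9
k=0  a_k=18  p_k/q_k = 18/1
k=1  a_k=1  p_k/q_k = 19/1
k=2  a_k=1  p_k/q_k = 37/2
k=3  a_k=4  p_k/q_k = 167/9
…
k=6  a_k=1  p_k/q_k = 983/53
k=7  a_k=4  p_k/q_k = 4711/254
k=8  a_k=1  p_k/q_k = 5694/307
k=9  a_k=1  p_k/q_k = 10405/561
→ (10405, 561).  Check: 10405²=108264025, 344·561²=108264024, difference 1.

10405 561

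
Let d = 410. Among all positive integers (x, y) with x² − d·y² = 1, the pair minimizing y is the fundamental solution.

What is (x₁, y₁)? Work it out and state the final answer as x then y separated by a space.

81 4

√410 = [20; 4,40, …], period ℓ=2 (even) → k=1
step 0: (20, 1)  from 20·(1,0) + (0,1)
step 1: (81, 4)  from 4·(20,1) + (1,0)
(x₁, y₁) = (81, 4);  81² − 410·4² = 1 ✓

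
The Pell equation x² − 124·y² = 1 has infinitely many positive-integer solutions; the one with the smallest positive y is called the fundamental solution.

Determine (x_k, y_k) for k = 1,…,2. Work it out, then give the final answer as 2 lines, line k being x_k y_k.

d=124: √d = [11; 7,2,1,1,1,…,2,7,22] (ℓ=16, even), read p_15/q_15
step 0: (11, 1)  from 11·(1,0) + (0,1)
…
step 2: (167, 15)  from 2·(78,7) + (11,1)
…
step 4: (412, 37)  from 1·(245,22) + (167,15)
…
step 6: (2383, 214)  from 3·(657,59) + (412,37)
…
step 9: (17583, 1579)  from 1·(14543,1306) + (3040,273)
…
step 11: (84875, 7622)  from 1·(67292,6043) + (17583,1579)
…
step 14: (626251, 56239)  from 2·(237042,21287) + (152167,13665)
step 15: (4620799, 414960)  from 7·(626251,56239) + (237042,21287)
fundamental: x₁=4620799, y₁=414960  (since 21351783398401 − 124·172191801600 = 1)
k=2:  x_2 = 4620799·4620799+124·414960·414960 = 42703566796801,  y_2 = 4620799·414960+414960·4620799 = 3834893506080

4620799 414960
42703566796801 3834893506080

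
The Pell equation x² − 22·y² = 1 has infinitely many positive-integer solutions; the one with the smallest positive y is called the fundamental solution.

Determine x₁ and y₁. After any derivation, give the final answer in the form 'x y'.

√22 = [4; 1,2,4,2,1,8, …], period ℓ=6 (even) → k=5
i=0: a=4 ⇒ p=4, q=1
…
i=4: a=2 ⇒ p=136, q=29
i=5: a=1 ⇒ p=197, q=42
(x₁, y₁) = (197, 42);  197² − 22·42² = 1 ✓

197 42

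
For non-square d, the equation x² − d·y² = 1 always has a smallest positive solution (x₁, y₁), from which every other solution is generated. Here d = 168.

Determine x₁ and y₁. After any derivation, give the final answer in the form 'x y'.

13 1

√168 = [12; 1,24, …], period ℓ=2 (even) → k=1
k=0  a_k=12  p_k/q_k = 12/1
k=1  a_k=1  p_k/q_k = 13/1
(x₁, y₁) = (13, 1);  13² − 168·1² = 1 ✓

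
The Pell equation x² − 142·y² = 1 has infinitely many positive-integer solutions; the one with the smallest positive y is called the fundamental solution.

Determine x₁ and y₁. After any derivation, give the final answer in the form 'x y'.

143 12

[11; 1,10,1,22] for √142; ℓ=4 ⇒ convergent index 3
a_0=11:  p_0=11·1+0=11,  q_0=11·0+1=1
a_1=1:  p_1=1·11+1=12,  q_1=1·1+0=1
a_2=10:  p_2=10·12+11=131,  q_2=10·1+1=11
a_3=1:  p_3=1·131+12=143,  q_3=1·11+1=12
(x₁, y₁) = (143, 12);  143² − 142·12² = 1 ✓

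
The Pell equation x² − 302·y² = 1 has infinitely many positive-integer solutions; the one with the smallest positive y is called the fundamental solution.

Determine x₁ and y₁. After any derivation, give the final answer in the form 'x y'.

[17; 2,1,1,1,4,…,1,2,34] for √302; ℓ=16 ⇒ convergent index 15
a_0=17:  p_0=17·1+0=17,  q_0=17·0+1=1
a_1=2:  p_1=2·17+1=35,  q_1=2·1+0=2
a_2=1:  p_2=1·35+17=52,  q_2=1·2+1=3
a_3=1:  p_3=1·52+35=87,  q_3=1·3+2=5
a_4=1:  p_4=1·87+52=139,  q_4=1·5+3=8
…
a_6=2:  p_6=2·643+139=1425,  q_6=2·37+8=82
…
a_9=1:  p_9=1·34513+2068=36581,  q_9=1·1986+119=2105
…
a_14=1:  p_14=1·1042237+574956=1617193,  q_14=1·59974+33085=93059
a_15=2:  p_15=2·1617193+1042237=4276623,  q_15=2·93059+59974=246092
fundamental: x₁=4276623, y₁=246092  (since 18289504284129 − 302·60561272464 = 1)

4276623 246092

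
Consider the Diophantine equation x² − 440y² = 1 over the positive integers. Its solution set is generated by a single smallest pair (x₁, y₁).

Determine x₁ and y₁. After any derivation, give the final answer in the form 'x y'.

21 1

[20; 1,40] for √440; ℓ=2 ⇒ convergent index 1
step 0: (20, 1)  from 20·(1,0) + (0,1)
step 1: (21, 1)  from 1·(20,1) + (1,0)
(x₁, y₁) = (21, 1);  21² − 440·1² = 1 ✓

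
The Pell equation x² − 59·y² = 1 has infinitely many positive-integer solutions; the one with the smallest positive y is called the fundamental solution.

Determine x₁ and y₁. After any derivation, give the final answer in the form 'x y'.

√59 → a₀=7, period (1,2,7,2,1,14); ℓ=6 even so k=5
a_0=7:  p_0=7·1+0=7,  q_0=7·0+1=1
a_1=1:  p_1=1·7+1=8,  q_1=1·1+0=1
a_2=2:  p_2=2·8+7=23,  q_2=2·1+1=3
…
a_4=2:  p_4=2·169+23=361,  q_4=2·22+3=47
a_5=1:  p_5=1·361+169=530,  q_5=1·47+22=69
fundamental: x₁=530, y₁=69  (since 280900 − 59·4761 = 1)

530 69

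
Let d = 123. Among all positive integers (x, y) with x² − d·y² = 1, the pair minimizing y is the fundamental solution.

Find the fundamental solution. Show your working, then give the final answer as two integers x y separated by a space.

122 11

[11; 11,22] for √123; ℓ=2 ⇒ convergent index 1
i=0: a=11 ⇒ p=11, q=1
i=1: a=11 ⇒ p=122, q=11
fundamental: x₁=122, y₁=11  (since 14884 − 123·121 = 1)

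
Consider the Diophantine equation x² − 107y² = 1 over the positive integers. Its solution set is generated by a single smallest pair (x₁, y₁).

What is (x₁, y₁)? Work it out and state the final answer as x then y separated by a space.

d=107: √d = [10; 2,1,9,1,2,20] (ℓ=6, even), read p_5/q_5
i=0: a=10 ⇒ p=10, q=1
…
i=2: a=1 ⇒ p=31, q=3
…
i=4: a=1 ⇒ p=331, q=32
i=5: a=2 ⇒ p=962, q=93
(x₁, y₁) = (962, 93);  962² − 107·93² = 1 ✓

962 93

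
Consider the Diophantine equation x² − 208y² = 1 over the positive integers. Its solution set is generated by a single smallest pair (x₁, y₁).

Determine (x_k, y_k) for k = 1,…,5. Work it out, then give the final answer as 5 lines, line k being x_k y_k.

[14; 2,2,1,2,2,28] for √208; ℓ=6 ⇒ convergent index 5
step 0: (14, 1)  from 14·(1,0) + (0,1)
…
step 3: (101, 7)  from 1·(72,5) + (29,2)
step 4: (274, 19)  from 2·(101,7) + (72,5)
step 5: (649, 45)  from 2·(274,19) + (101,7)
→ (649, 45).  Check: 649²=421201, 208·45²=421200, difference 1.
(649+45√208)^2 = 842401 + 58410√208
(649+45√208)^3 = 1093435849 + 75816135√208
(649+45√208)^4 = 1419278889601 + 98409284820√208
(649+45√208)^5 = 1842222905266249 + 127735175880225√208

649 45
842401 58410
1093435849 75816135
1419278889601 98409284820
1842222905266249 127735175880225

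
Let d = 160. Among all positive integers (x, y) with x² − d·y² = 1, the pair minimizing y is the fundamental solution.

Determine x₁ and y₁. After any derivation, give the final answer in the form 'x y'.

721 57

√160 = [12; 1,1,1,5,1,1,1,24, …], period ℓ=8 (even) → k=7
i=0: a=12 ⇒ p=12, q=1
…
i=2: a=1 ⇒ p=25, q=2
…
i=5: a=1 ⇒ p=253, q=20
i=6: a=1 ⇒ p=468, q=37
i=7: a=1 ⇒ p=721, q=57
(x₁, y₁) = (721, 57);  721² − 160·57² = 1 ✓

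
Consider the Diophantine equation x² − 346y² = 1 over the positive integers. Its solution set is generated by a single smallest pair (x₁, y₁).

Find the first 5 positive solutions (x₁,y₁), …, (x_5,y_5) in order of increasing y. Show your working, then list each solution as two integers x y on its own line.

d=346: √d = [18; 1,1,1,1,36] (ℓ=5, odd), read p_9/q_9
k=0  a_k=18  p_k/q_k = 18/1
…
k=8  a_k=1  p_k/q_k = 10398/559
k=9  a_k=1  p_k/q_k = 17299/930
(x₁, y₁) = (17299, 930);  17299² − 346·930² = 1 ✓
k=2:  x_2 = 17299·17299+346·930·930 = 598510801,  y_2 = 17299·930+930·17299 = 32176140
k=3:  x_3 = 17299·598510801+346·930·32176140 = 20707276675699,  y_3 = 17299·32176140+930·598510801 = 1113230090790
k=4:  x_4 = 17299·20707276675699+346·930·1113230090790 = 716430357827323201,  y_4 = 17299·1113230090790+930·20707276675699 = 38515534648976280
k=5:  x_5 = 17299·716430357827323201+346·930·38515534648976280 = 24787057499402451432499,  y_5 = 17299·38515534648976280+930·716430357827323201 = 1332560466672051244650

17299 930
598510801 32176140
20707276675699 1113230090790
716430357827323201 38515534648976280
24787057499402451432499 1332560466672051244650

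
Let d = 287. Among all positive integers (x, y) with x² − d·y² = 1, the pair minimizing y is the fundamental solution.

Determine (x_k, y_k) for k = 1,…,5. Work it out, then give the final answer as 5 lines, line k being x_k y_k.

288 17
165887 9792
95550624 5640175
55036993537 3248731008
31701212726688 1871263420433

d=287: √d = [16; 1,15,1,32] (ℓ=4, even), read p_3/q_3
step 0: (16, 1)  from 16·(1,0) + (0,1)
…
step 2: (271, 16)  from 15·(17,1) + (16,1)
step 3: (288, 17)  from 1·(271,16) + (17,1)
→ (288, 17).  Check: 288²=82944, 287·17²=82943, difference 1.
(x_2, y_2) = (288·288 + 287·17·17, 288·17 + 17·288) = (165887, 9792)
(x_3, y_3) = (288·165887 + 287·17·9792, 288·9792 + 17·165887) = (95550624, 5640175)
(x_4, y_4) = (288·95550624 + 287·17·5640175, 288·5640175 + 17·95550624) = (55036993537, 3248731008)
(x_5, y_5) = (288·55036993537 + 287·17·3248731008, 288·3248731008 + 17·55036993537) = (31701212726688, 1871263420433)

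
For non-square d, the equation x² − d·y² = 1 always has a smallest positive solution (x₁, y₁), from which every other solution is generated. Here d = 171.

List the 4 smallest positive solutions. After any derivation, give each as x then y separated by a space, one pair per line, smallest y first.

170 13
57799 4420
19651490 1502787
6681448801 510943160

[13; 13,26] for √171; ℓ=2 ⇒ convergent index 1
step 0: (13, 1)  from 13·(1,0) + (0,1)
step 1: (170, 13)  from 13·(13,1) + (1,0)
→ (170, 13).  Check: 170²=28900, 171·13²=28899, difference 1.
n=2: (170,13)∘(170,13) = (170·170+171·13·13, 170·13+13·170) = (57799,4420)
n=3: (57799,4420)∘(170,13) = (170·57799+171·13·4420, 170·4420+13·57799) = (19651490,1502787)
n=4: (19651490,1502787)∘(170,13) = (170·19651490+171·13·1502787, 170·1502787+13·19651490) = (6681448801,510943160)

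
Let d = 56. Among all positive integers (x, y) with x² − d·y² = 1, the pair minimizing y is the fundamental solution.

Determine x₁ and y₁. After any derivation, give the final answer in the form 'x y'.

15 2

√56 = [7; 2,14, …], period ℓ=2 (even) → k=1
i=0: a=7 ⇒ p=7, q=1
i=1: a=2 ⇒ p=15, q=2
→ (15, 2).  Check: 15²=225, 56·2²=224, difference 1.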